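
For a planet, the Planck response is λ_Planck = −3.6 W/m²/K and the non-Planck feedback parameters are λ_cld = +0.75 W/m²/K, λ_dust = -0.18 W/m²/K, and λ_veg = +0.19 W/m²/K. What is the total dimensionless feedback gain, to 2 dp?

0.21

Convert to gains: g_cld = 0.75/3.6 = 0.2083; g_dust = -0.18/3.6 = -0.05; g_veg = 0.19/3.6 = 0.05278.
Total gain g = 0.21108.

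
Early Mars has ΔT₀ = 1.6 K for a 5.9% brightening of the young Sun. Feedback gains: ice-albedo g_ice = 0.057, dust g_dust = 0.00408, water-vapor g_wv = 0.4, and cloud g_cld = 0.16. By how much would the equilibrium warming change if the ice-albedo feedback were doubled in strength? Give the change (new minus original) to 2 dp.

0.75 K

Original: g = 0.62108, ΔT = 1.6/(1−0.62108) = 4.2225 K.
With doubled ice-albedo: g' = 0.67808, ΔT' = 1.6/(1−0.67808) = 4.9702 K.
Change = 4.9702 − 4.2225 = 0.75 K.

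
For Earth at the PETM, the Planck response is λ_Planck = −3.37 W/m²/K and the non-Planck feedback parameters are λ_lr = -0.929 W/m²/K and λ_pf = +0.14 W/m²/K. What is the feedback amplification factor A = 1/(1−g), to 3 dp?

Convert to gains: g_lr = -0.929/3.37 = -0.2757; g_pf = 0.14/3.37 = 0.04154.
Total gain g = -0.23416.
A = 1/(1 + 0.23416) = 0.810.

0.810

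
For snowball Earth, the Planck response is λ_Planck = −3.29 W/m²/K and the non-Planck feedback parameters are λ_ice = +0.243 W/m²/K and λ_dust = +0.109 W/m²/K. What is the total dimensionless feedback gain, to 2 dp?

Convert to gains: g_ice = 0.243/3.29 = 0.07386; g_dust = 0.109/3.29 = 0.03313.
Total gain g = 0.10699.

0.11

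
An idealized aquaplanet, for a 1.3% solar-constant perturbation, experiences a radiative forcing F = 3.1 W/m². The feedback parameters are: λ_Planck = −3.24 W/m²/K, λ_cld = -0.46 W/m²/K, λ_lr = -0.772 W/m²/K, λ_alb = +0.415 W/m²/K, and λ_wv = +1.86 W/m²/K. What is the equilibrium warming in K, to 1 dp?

Net feedback parameter λ = (−3.24) + (-0.46) + (-0.772) + (+0.415) + (+1.86) = -2.197 W/m²/K.
ΔT = −F/λ = −3.1/(-2.197) = 1.4 K.

1.4 K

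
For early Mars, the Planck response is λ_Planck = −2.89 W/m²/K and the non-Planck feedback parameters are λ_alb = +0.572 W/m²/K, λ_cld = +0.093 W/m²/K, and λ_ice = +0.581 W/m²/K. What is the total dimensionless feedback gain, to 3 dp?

0.431

Convert to gains: g_alb = 0.572/2.89 = 0.1979; g_cld = 0.093/2.89 = 0.03218; g_ice = 0.581/2.89 = 0.201.
Total gain g = 0.43108.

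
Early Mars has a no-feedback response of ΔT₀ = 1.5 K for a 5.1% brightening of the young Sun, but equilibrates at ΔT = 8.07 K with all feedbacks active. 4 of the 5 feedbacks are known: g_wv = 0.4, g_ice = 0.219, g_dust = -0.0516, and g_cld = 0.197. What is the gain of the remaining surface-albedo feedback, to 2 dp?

0.05

Amplification A = ΔT/ΔT₀ = 8.07/1.5 = 5.38.
Total gain g = 1 − 1/A = 1 − 1/5.38 = 0.8141.
Known gains sum to 0.4 + 0.219 − 0.0516 + 0.197 = 0.7644.
g_alb = 0.8141 − 0.7644 = 0.05.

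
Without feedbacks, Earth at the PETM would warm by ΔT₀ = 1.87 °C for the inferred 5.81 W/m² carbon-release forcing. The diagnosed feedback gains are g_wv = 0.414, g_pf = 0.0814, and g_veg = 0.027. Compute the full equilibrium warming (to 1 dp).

Total gain g = 0.414 + 0.0814 + 0.027 = 0.5224.
Amplification A = 1/(1 − 0.5224) = 2.094.
ΔT = 1.87 × 2.094 = 3.9 °C.

3.9 °C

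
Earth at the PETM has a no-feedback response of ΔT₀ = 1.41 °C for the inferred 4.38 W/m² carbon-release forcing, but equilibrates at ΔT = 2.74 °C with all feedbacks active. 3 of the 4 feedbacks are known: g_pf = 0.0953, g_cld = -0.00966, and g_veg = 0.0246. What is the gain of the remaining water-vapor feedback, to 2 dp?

0.38

Amplification A = ΔT/ΔT₀ = 2.74/1.41 = 1.943.
Total gain g = 1 − 1/A = 1 − 1/1.943 = 0.4853.
Known gains sum to 0.0953 − 0.00966 + 0.0246 = 0.11024.
g_wv = 0.4853 − 0.11024 = 0.38.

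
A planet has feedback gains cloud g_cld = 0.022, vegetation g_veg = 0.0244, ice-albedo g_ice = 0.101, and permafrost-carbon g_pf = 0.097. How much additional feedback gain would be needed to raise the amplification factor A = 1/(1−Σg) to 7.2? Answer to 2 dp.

Current total gain = 0.2444.
Target gain for A = 7.2: g* = 1 − 1/7.2 = 0.8611.
Additional gain needed = 0.8611 − 0.2444 = 0.62.

0.62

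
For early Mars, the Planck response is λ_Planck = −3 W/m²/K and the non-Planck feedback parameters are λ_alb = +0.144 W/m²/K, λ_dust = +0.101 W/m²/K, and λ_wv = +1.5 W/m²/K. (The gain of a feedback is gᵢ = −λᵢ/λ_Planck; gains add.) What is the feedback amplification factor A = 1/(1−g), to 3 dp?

Convert to gains: g_alb = 0.144/3 = 0.048; g_dust = 0.101/3 = 0.03367; g_wv = 1.5/3 = 0.5.
Total gain g = 0.58167.
A = 1/(1 − 0.58167) = 2.390.

2.390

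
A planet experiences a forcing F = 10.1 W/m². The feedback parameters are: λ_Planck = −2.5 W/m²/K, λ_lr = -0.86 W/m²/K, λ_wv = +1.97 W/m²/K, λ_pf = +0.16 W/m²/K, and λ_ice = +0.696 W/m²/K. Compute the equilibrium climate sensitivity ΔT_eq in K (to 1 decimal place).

18.9 K

Net feedback parameter λ = (−2.5) + (-0.86) + (+1.97) + (+0.16) + (+0.696) = -0.534 W/m²/K.
ΔT = −F/λ = −10.1/(-0.534) = 18.9 K.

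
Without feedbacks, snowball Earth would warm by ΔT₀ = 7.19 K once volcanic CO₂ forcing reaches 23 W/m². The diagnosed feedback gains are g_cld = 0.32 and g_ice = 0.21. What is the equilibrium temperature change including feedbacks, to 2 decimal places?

15.30 K

Total gain g = 0.32 + 0.21 = 0.53.
Amplification A = 1/(1 − 0.53) = 2.128.
ΔT = 7.19 × 2.128 = 15.30 K.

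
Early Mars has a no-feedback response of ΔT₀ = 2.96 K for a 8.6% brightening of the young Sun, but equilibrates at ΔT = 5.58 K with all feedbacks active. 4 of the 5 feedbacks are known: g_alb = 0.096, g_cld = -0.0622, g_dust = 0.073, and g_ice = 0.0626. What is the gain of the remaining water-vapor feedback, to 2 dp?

0.30

Amplification A = ΔT/ΔT₀ = 5.58/2.96 = 1.885.
Total gain g = 1 − 1/A = 1 − 1/1.885 = 0.4695.
Known gains sum to 0.096 − 0.0622 + 0.073 + 0.0626 = 0.1694.
g_wv = 0.4695 − 0.1694 = 0.30.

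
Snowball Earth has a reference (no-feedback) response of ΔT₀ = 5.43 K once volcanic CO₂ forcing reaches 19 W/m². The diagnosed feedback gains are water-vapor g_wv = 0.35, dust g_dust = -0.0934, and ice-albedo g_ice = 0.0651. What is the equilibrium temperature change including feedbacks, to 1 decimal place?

8.0 K

Total gain g = 0.35 − 0.0934 + 0.0651 = 0.3217.
Amplification A = 1/(1 − 0.3217) = 1.474.
ΔT = 5.43 × 1.474 = 8.0 K.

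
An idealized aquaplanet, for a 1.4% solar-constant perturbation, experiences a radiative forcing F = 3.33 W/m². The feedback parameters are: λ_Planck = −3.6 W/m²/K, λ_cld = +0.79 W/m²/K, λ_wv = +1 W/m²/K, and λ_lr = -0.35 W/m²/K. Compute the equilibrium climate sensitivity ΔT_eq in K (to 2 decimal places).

1.54 K

Net feedback parameter λ = (−3.6) + (+0.79) + (+1) + (-0.35) = -2.16 W/m²/K.
ΔT = −F/λ = −3.33/(-2.16) = 1.54 K.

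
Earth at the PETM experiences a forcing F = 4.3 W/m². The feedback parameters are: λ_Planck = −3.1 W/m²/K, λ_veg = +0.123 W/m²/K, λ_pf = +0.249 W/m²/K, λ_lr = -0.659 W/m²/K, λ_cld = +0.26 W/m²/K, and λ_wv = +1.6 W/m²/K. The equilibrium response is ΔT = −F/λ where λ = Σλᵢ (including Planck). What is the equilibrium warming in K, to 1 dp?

Net feedback parameter λ = (−3.1) + (+0.123) + (+0.249) + (-0.659) + (+0.26) + (+1.6) = -1.527 W/m²/K.
ΔT = −F/λ = −4.3/(-1.527) = 2.8 K.

2.8 K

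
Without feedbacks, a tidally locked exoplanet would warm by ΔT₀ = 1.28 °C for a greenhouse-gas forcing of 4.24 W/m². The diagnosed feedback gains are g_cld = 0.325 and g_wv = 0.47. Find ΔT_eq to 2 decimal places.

6.24 °C

Total gain g = 0.325 + 0.47 = 0.795.
Amplification A = 1/(1 − 0.795) = 4.878.
ΔT = 1.28 × 4.878 = 6.24 °C.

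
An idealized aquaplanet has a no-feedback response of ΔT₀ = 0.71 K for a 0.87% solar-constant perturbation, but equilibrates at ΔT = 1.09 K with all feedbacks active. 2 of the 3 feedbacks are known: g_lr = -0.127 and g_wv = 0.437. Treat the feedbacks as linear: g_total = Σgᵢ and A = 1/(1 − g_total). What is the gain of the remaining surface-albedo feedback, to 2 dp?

Amplification A = ΔT/ΔT₀ = 1.09/0.71 = 1.535.
Total gain g = 1 − 1/A = 1 − 1/1.535 = 0.3485.
Known gains sum to -0.127 + 0.437 = 0.31.
g_alb = 0.3485 − 0.31 = 0.04.

0.04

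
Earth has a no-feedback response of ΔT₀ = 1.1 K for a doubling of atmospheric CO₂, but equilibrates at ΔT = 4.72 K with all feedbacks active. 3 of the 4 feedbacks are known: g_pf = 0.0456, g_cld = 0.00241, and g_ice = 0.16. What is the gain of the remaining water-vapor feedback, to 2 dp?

0.56

Amplification A = ΔT/ΔT₀ = 4.72/1.1 = 4.291.
Total gain g = 1 − 1/A = 1 − 1/4.291 = 0.767.
Known gains sum to 0.0456 + 0.00241 + 0.16 = 0.20801.
g_wv = 0.767 − 0.20801 = 0.56.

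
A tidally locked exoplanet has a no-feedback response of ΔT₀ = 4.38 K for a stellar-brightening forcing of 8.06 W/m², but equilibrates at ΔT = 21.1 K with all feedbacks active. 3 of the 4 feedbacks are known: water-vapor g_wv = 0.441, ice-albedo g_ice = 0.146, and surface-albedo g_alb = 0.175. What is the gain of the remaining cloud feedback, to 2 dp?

0.03

Amplification A = ΔT/ΔT₀ = 21.1/4.38 = 4.817.
Total gain g = 1 − 1/A = 1 − 1/4.817 = 0.7924.
Known gains sum to 0.441 + 0.146 + 0.175 = 0.762.
g_cld = 0.7924 − 0.762 = 0.03.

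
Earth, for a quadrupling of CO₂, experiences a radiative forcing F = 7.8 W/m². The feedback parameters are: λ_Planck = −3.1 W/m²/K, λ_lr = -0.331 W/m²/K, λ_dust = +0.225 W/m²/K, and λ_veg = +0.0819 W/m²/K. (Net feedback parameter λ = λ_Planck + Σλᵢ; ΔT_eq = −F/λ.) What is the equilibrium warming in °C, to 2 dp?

2.50 °C

Net feedback parameter λ = (−3.1) + (-0.331) + (+0.225) + (+0.0819) = -3.1241 W/m²/K.
ΔT = −F/λ = −7.8/(-3.1241) = 2.50 °C.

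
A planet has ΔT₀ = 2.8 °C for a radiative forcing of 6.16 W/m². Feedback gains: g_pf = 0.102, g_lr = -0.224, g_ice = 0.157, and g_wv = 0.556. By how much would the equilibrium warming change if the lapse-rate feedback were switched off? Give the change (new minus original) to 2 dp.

8.29 °C

Original: g = 0.591, ΔT = 2.8/(1−0.591) = 6.8460 °C.
Without lapse-rate: g' = 0.815, ΔT' = 2.8/(1−0.815) = 15.1351 °C.
Change = 15.1351 − 6.8460 = 8.29 °C.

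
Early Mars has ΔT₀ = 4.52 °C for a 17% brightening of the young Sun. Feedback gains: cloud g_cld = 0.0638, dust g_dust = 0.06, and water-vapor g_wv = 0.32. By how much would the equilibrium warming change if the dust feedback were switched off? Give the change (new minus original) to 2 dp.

-0.79 °C

Original: g = 0.4438, ΔT = 4.52/(1−0.4438) = 8.1266 °C.
Without dust: g' = 0.3838, ΔT' = 4.52/(1−0.3838) = 7.3353 °C.
Change = 7.3353 − 8.1266 = -0.79 °C.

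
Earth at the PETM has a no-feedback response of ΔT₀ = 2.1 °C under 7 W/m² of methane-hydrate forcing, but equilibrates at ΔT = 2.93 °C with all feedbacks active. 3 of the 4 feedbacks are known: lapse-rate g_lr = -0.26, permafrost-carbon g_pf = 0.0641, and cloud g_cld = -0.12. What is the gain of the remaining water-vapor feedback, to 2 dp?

0.60

Amplification A = ΔT/ΔT₀ = 2.93/2.1 = 1.395.
Total gain g = 1 − 1/A = 1 − 1/1.395 = 0.2832.
Known gains sum to -0.26 + 0.0641 − 0.12 = -0.3159.
g_wv = 0.2832 + 0.3159 = 0.60.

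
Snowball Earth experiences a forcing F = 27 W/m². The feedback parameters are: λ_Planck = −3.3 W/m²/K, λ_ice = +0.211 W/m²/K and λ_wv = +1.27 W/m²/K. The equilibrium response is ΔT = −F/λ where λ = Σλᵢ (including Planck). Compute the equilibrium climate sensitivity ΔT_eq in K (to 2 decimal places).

14.84 K

Net feedback parameter λ = (−3.3) + (+0.211) + (+1.27) = -1.819 W/m²/K.
ΔT = −F/λ = −27/(-1.819) = 14.84 K.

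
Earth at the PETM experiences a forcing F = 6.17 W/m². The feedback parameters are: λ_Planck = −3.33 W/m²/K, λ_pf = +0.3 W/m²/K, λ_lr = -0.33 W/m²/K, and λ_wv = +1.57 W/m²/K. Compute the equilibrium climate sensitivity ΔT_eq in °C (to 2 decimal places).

Net feedback parameter λ = (−3.33) + (+0.3) + (-0.33) + (+1.57) = -1.79 W/m²/K.
ΔT = −F/λ = −6.17/(-1.79) = 3.45 °C.

3.45 °C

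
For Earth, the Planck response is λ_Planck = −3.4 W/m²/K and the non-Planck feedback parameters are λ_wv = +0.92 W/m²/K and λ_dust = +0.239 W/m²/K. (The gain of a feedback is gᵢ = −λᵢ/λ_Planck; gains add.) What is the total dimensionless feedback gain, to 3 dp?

0.341

Convert to gains: g_wv = 0.92/3.4 = 0.2706; g_dust = 0.239/3.4 = 0.07029.
Total gain g = 0.34089.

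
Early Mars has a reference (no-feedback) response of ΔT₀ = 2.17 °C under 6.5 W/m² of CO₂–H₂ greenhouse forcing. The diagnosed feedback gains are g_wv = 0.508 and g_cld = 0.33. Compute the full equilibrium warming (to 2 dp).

Total gain g = 0.508 + 0.33 = 0.838.
Amplification A = 1/(1 − 0.838) = 6.173.
ΔT = 2.17 × 6.173 = 13.40 °C.

13.40 °C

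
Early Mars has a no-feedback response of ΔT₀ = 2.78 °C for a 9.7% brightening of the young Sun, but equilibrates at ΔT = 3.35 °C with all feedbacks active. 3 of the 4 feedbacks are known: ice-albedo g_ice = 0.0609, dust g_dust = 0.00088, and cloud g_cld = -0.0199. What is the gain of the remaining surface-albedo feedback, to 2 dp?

0.13

Amplification A = ΔT/ΔT₀ = 3.35/2.78 = 1.205.
Total gain g = 1 − 1/A = 1 − 1/1.205 = 0.1701.
Known gains sum to 0.0609 + 0.00088 − 0.0199 = 0.04188.
g_alb = 0.1701 − 0.04188 = 0.13.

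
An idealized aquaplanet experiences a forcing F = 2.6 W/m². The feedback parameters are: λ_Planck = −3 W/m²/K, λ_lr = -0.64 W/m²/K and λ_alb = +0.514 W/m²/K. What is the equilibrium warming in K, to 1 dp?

Net feedback parameter λ = (−3) + (-0.64) + (+0.514) = -3.126 W/m²/K.
ΔT = −F/λ = −2.6/(-3.126) = 0.8 K.

0.8 K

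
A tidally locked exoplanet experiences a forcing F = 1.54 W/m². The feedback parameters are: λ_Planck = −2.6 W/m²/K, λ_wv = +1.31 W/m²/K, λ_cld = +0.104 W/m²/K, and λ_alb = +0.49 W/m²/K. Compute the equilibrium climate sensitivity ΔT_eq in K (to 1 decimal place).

Net feedback parameter λ = (−2.6) + (+1.31) + (+0.104) + (+0.49) = -0.696 W/m²/K.
ΔT = −F/λ = −1.54/(-0.696) = 2.2 K.

2.2 K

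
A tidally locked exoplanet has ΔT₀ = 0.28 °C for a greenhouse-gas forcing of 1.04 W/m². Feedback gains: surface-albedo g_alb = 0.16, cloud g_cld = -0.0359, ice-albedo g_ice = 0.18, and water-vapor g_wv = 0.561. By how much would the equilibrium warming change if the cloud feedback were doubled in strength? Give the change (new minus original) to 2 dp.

Original: g = 0.8651, ΔT = 0.28/(1−0.8651) = 2.0756 °C.
With doubled cloud: g' = 0.8292, ΔT' = 0.28/(1−0.8292) = 1.6393 °C.
Change = 1.6393 − 2.0756 = -0.44 °C.

-0.44 °C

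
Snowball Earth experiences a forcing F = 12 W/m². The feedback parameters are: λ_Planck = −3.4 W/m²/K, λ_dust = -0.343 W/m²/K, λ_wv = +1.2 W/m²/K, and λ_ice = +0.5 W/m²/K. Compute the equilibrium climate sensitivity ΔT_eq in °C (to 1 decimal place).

Net feedback parameter λ = (−3.4) + (-0.343) + (+1.2) + (+0.5) = -2.043 W/m²/K.
ΔT = −F/λ = −12/(-2.043) = 5.9 °C.

5.9 °C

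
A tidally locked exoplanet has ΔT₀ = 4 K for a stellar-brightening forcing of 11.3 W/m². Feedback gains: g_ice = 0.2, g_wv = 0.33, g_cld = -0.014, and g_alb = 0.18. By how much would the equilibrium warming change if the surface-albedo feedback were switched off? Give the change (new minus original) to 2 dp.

-4.89 K

Original: g = 0.696, ΔT = 4/(1−0.696) = 13.1579 K.
Without surface-albedo: g' = 0.516, ΔT' = 4/(1−0.516) = 8.2645 K.
Change = 8.2645 − 13.1579 = -4.89 K.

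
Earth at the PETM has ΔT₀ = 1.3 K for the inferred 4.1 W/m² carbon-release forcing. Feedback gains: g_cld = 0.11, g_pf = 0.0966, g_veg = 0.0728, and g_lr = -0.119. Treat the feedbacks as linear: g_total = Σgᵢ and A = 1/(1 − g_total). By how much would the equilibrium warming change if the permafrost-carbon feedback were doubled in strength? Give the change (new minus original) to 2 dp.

Original: g = 0.1604, ΔT = 1.3/(1−0.1604) = 1.5484 K.
With doubled permafrost-carbon: g' = 0.257, ΔT' = 1.3/(1−0.257) = 1.7497 K.
Change = 1.7497 − 1.5484 = 0.20 K.

0.20 K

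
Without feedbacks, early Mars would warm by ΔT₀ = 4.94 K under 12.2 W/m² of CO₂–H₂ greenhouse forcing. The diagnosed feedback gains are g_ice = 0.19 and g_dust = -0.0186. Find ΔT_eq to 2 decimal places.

5.96 K

Total gain g = 0.19 − 0.0186 = 0.1714.
Amplification A = 1/(1 − 0.1714) = 1.207.
ΔT = 4.94 × 1.207 = 5.96 K.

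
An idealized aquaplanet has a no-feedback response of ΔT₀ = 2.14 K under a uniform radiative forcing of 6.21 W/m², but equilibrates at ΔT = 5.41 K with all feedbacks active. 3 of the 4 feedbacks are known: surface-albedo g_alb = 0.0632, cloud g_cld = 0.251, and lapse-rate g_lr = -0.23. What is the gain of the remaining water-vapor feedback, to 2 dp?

0.52

Amplification A = ΔT/ΔT₀ = 5.41/2.14 = 2.528.
Total gain g = 1 − 1/A = 1 − 1/2.528 = 0.6044.
Known gains sum to 0.0632 + 0.251 − 0.23 = 0.0842.
g_wv = 0.6044 − 0.0842 = 0.52.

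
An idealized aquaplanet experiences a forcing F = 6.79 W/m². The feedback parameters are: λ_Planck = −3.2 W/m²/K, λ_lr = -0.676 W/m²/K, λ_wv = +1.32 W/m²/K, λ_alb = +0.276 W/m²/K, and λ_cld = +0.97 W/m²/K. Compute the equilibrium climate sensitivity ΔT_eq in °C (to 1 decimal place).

5.2 °C

Net feedback parameter λ = (−3.2) + (-0.676) + (+1.32) + (+0.276) + (+0.97) = -1.31 W/m²/K.
ΔT = −F/λ = −6.79/(-1.31) = 5.2 °C.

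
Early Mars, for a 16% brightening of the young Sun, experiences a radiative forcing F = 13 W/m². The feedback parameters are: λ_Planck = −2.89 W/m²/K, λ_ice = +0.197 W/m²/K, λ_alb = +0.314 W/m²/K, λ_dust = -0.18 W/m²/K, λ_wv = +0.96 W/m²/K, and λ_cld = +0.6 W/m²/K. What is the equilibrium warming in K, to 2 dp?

13.01 K

Net feedback parameter λ = (−2.89) + (+0.197) + (+0.314) + (-0.18) + (+0.96) + (+0.6) = -0.999 W/m²/K.
ΔT = −F/λ = −13/(-0.999) = 13.01 K.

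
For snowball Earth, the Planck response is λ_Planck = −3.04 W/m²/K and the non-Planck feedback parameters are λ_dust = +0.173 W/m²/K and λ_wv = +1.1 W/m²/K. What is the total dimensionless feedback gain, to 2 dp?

0.42

Convert to gains: g_dust = 0.173/3.04 = 0.05691; g_wv = 1.1/3.04 = 0.3618.
Total gain g = 0.41871.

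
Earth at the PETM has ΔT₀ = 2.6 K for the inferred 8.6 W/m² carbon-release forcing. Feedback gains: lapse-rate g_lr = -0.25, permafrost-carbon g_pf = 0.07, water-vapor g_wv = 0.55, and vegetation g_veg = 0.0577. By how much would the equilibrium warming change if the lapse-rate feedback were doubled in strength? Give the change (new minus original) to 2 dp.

-1.38 K

Original: g = 0.4277, ΔT = 2.6/(1−0.4277) = 4.5431 K.
With doubled lapse-rate: g' = 0.1777, ΔT' = 2.6/(1−0.1777) = 3.1619 K.
Change = 3.1619 − 4.5431 = -1.38 K.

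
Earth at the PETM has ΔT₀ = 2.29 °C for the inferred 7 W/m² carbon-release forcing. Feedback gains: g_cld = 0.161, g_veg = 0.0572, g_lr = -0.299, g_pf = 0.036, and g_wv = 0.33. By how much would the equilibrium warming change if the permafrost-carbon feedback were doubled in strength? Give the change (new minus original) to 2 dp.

0.17 °C

Original: g = 0.2852, ΔT = 2.29/(1−0.2852) = 3.2037 °C.
With doubled permafrost-carbon: g' = 0.3212, ΔT' = 2.29/(1−0.3212) = 3.3736 °C.
Change = 3.3736 − 3.2037 = 0.17 °C.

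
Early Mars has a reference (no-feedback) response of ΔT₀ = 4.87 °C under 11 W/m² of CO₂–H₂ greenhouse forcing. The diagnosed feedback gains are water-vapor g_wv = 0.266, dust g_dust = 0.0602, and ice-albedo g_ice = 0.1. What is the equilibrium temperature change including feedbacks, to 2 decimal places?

Total gain g = 0.266 + 0.0602 + 0.1 = 0.4262.
Amplification A = 1/(1 − 0.4262) = 1.743.
ΔT = 4.87 × 1.743 = 8.49 °C.

8.49 °C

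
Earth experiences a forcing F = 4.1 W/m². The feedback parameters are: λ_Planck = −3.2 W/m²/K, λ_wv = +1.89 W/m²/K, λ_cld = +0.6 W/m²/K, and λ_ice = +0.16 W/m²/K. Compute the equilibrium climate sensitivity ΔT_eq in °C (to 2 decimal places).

Net feedback parameter λ = (−3.2) + (+1.89) + (+0.6) + (+0.16) = -0.55 W/m²/K.
ΔT = −F/λ = −4.1/(-0.55) = 7.45 °C.

7.45 °C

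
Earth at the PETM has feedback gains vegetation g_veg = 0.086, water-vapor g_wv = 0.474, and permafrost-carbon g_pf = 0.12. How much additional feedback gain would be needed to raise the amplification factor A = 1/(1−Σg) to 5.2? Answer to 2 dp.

0.13

Current total gain = 0.68.
Target gain for A = 5.2: g* = 1 − 1/5.2 = 0.8077.
Additional gain needed = 0.8077 − 0.68 = 0.13.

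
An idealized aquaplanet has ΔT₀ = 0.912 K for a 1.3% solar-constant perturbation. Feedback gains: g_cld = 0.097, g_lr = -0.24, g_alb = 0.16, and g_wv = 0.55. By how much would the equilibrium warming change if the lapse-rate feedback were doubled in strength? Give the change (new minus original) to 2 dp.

-0.75 K

Original: g = 0.567, ΔT = 0.912/(1−0.567) = 2.1062 K.
With doubled lapse-rate: g' = 0.327, ΔT' = 0.912/(1−0.327) = 1.3551 K.
Change = 1.3551 − 2.1062 = -0.75 K.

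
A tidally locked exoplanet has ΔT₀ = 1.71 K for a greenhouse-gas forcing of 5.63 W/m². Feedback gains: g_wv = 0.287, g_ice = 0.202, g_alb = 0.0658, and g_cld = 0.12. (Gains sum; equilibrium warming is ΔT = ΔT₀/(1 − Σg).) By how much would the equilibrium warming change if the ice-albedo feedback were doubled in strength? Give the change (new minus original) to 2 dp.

Original: g = 0.6748, ΔT = 1.71/(1−0.6748) = 5.2583 K.
With doubled ice-albedo: g' = 0.8768, ΔT' = 1.71/(1−0.8768) = 13.8799 K.
Change = 13.8799 − 5.2583 = 8.62 K.

8.62 K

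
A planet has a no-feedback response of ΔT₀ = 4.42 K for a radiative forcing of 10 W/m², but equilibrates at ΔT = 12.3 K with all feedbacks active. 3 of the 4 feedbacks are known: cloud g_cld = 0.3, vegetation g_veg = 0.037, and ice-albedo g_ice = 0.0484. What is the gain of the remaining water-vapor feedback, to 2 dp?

0.26

Amplification A = ΔT/ΔT₀ = 12.3/4.42 = 2.783.
Total gain g = 1 − 1/A = 1 − 1/2.783 = 0.6407.
Known gains sum to 0.3 + 0.037 + 0.0484 = 0.3854.
g_wv = 0.6407 − 0.3854 = 0.26.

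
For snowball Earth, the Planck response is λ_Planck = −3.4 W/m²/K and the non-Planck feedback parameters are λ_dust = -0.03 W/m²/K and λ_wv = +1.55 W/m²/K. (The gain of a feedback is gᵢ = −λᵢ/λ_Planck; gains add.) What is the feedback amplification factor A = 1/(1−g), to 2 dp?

1.81

Convert to gains: g_dust = -0.03/3.4 = -0.008824; g_wv = 1.55/3.4 = 0.4559.
Total gain g = 0.447076.
A = 1/(1 − 0.447076) = 1.81.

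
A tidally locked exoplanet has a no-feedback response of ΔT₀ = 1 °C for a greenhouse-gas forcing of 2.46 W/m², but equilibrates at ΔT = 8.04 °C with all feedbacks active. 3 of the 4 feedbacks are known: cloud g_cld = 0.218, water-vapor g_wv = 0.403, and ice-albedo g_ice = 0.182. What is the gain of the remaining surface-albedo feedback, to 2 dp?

0.07

Amplification A = ΔT/ΔT₀ = 8.04/1 = 8.04.
Total gain g = 1 − 1/A = 1 − 1/8.04 = 0.8756.
Known gains sum to 0.218 + 0.403 + 0.182 = 0.803.
g_alb = 0.8756 − 0.803 = 0.07.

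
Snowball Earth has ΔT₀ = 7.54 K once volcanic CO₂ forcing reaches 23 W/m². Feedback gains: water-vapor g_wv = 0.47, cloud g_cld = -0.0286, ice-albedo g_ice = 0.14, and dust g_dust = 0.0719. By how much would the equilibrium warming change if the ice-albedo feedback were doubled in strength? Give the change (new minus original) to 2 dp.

14.73 K

Original: g = 0.6533, ΔT = 7.54/(1−0.6533) = 21.7479 K.
With doubled ice-albedo: g' = 0.7933, ΔT' = 7.54/(1−0.7933) = 36.4780 K.
Change = 36.4780 − 21.7479 = 14.73 K.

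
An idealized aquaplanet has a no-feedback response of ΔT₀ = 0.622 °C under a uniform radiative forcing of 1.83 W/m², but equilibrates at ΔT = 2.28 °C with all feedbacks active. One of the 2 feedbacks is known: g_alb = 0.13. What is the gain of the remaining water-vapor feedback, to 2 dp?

Amplification A = ΔT/ΔT₀ = 2.28/0.622 = 3.666.
Total gain g = 1 − 1/A = 1 − 1/3.666 = 0.7272.
The known gain is 0.13.
g_wv = 0.7272 − 0.13 = 0.60.

0.60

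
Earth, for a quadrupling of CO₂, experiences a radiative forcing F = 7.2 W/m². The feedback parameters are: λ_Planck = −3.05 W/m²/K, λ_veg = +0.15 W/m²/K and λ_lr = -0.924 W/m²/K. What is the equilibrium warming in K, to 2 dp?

1.88 K

Net feedback parameter λ = (−3.05) + (+0.15) + (-0.924) = -3.824 W/m²/K.
ΔT = −F/λ = −7.2/(-3.824) = 1.88 K.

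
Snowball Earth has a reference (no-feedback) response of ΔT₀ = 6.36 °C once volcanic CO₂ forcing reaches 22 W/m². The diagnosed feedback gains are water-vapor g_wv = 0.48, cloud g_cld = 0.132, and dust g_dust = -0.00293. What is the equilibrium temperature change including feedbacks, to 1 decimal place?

16.3 °C

Total gain g = 0.48 + 0.132 − 0.00293 = 0.60907.
Amplification A = 1/(1 − 0.60907) = 2.558.
ΔT = 6.36 × 2.558 = 16.3 °C.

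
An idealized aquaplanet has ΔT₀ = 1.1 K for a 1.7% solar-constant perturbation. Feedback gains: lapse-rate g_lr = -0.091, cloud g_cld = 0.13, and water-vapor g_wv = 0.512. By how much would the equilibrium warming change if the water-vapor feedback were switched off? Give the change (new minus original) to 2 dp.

-1.31 K

Original: g = 0.551, ΔT = 1.1/(1−0.551) = 2.4499 K.
Without water-vapor: g' = 0.039, ΔT' = 1.1/(1−0.039) = 1.1446 K.
Change = 1.1446 − 2.4499 = -1.31 K.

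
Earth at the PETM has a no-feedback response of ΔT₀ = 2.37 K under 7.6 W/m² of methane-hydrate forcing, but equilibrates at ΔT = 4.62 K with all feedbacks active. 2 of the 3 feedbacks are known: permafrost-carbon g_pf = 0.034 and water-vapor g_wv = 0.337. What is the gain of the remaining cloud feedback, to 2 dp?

0.12

Amplification A = ΔT/ΔT₀ = 4.62/2.37 = 1.949.
Total gain g = 1 − 1/A = 1 − 1/1.949 = 0.4869.
Known gains sum to 0.034 + 0.337 = 0.371.
g_cld = 0.4869 − 0.371 = 0.12.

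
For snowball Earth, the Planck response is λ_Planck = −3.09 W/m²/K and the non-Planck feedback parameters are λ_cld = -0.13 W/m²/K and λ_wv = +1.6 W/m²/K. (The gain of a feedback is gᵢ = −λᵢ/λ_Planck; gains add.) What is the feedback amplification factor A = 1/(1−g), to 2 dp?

1.91

Convert to gains: g_cld = -0.13/3.09 = -0.04207; g_wv = 1.6/3.09 = 0.5178.
Total gain g = 0.47573.
A = 1/(1 − 0.47573) = 1.91.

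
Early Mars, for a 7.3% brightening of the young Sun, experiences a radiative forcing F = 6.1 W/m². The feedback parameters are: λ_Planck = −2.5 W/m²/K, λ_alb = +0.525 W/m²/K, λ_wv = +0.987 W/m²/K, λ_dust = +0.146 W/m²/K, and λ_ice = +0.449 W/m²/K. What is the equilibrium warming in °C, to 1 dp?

15.5 °C

Net feedback parameter λ = (−2.5) + (+0.525) + (+0.987) + (+0.146) + (+0.449) = -0.393 W/m²/K.
ΔT = −F/λ = −6.1/(-0.393) = 15.5 °C.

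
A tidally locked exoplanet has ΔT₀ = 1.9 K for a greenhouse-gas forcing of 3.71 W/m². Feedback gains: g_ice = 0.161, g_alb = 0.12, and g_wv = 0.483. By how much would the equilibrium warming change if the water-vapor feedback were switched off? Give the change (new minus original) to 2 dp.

-5.41 K

Original: g = 0.764, ΔT = 1.9/(1−0.764) = 8.0508 K.
Without water-vapor: g' = 0.281, ΔT' = 1.9/(1−0.281) = 2.6426 K.
Change = 2.6426 − 8.0508 = -5.41 K.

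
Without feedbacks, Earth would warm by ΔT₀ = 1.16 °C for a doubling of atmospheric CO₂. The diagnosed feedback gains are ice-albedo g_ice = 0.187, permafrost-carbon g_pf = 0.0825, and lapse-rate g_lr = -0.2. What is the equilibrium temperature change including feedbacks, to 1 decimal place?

1.2 °C

Total gain g = 0.187 + 0.0825 − 0.2 = 0.0695.
Amplification A = 1/(1 − 0.0695) = 1.075.
ΔT = 1.16 × 1.075 = 1.2 °C.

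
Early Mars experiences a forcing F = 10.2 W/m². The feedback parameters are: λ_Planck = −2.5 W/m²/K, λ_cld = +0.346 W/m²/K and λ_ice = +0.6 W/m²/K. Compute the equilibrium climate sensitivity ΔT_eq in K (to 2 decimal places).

6.56 K

Net feedback parameter λ = (−2.5) + (+0.346) + (+0.6) = -1.554 W/m²/K.
ΔT = −F/λ = −10.2/(-1.554) = 6.56 K.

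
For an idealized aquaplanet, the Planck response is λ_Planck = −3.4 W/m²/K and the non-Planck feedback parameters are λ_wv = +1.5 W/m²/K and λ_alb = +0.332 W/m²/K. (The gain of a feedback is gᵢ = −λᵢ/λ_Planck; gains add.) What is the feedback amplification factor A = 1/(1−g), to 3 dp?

2.168

Convert to gains: g_wv = 1.5/3.4 = 0.4412; g_alb = 0.332/3.4 = 0.09765.
Total gain g = 0.53885.
A = 1/(1 − 0.53885) = 2.168.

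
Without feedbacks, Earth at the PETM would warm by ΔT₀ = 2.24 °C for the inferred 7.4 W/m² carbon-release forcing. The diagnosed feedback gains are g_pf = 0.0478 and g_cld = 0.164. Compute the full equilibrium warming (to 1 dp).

2.8 °C

Total gain g = 0.0478 + 0.164 = 0.2118.
Amplification A = 1/(1 − 0.2118) = 1.269.
ΔT = 2.24 × 1.269 = 2.8 °C.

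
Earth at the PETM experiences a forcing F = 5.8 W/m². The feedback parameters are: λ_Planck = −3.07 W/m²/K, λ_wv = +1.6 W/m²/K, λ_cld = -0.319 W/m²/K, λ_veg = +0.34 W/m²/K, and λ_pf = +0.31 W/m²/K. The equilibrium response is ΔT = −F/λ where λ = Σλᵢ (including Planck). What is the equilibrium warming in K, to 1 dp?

Net feedback parameter λ = (−3.07) + (+1.6) + (-0.319) + (+0.34) + (+0.31) = -1.139 W/m²/K.
ΔT = −F/λ = −5.8/(-1.139) = 5.1 K.

5.1 K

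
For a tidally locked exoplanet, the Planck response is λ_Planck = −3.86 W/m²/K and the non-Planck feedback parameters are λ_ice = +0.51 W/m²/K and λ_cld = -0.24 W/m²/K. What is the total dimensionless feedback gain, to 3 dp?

Convert to gains: g_ice = 0.51/3.86 = 0.1321; g_cld = -0.24/3.86 = -0.06218.
Total gain g = 0.06992.

0.070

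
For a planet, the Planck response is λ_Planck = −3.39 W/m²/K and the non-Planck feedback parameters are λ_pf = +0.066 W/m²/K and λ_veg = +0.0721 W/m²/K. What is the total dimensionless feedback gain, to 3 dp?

Convert to gains: g_pf = 0.066/3.39 = 0.01947; g_veg = 0.0721/3.39 = 0.02127.
Total gain g = 0.04074.

0.041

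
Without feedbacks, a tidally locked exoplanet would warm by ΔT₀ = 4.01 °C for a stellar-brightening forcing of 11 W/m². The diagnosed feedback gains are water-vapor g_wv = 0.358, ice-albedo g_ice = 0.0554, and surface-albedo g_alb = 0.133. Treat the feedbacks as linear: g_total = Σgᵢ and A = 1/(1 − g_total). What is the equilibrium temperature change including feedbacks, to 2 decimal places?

8.84 °C

Total gain g = 0.358 + 0.0554 + 0.133 = 0.5464.
Amplification A = 1/(1 − 0.5464) = 2.205.
ΔT = 4.01 × 2.205 = 8.84 °C.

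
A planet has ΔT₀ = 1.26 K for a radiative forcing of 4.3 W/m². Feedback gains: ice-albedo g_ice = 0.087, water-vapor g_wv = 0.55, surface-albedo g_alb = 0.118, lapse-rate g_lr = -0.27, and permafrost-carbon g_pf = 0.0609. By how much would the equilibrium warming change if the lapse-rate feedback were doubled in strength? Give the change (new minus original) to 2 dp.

Original: g = 0.5459, ΔT = 1.26/(1−0.5459) = 2.7747 K.
With doubled lapse-rate: g' = 0.2759, ΔT' = 1.26/(1−0.2759) = 1.7401 K.
Change = 1.7401 − 2.7747 = -1.03 K.

-1.03 K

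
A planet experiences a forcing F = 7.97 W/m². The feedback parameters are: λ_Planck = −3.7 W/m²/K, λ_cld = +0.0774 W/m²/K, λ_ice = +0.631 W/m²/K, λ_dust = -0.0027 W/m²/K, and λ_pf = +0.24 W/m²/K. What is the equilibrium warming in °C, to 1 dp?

2.9 °C

Net feedback parameter λ = (−3.7) + (+0.0774) + (+0.631) + (-0.0027) + (+0.24) = -2.7543 W/m²/K.
ΔT = −F/λ = −7.97/(-2.7543) = 2.9 °C.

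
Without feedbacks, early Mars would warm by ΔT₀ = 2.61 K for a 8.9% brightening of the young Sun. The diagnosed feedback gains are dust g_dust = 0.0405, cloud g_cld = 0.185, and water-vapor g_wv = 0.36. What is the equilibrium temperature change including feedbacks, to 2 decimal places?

Total gain g = 0.0405 + 0.185 + 0.36 = 0.5855.
Amplification A = 1/(1 − 0.5855) = 2.413.
ΔT = 2.61 × 2.413 = 6.30 K.

6.30 K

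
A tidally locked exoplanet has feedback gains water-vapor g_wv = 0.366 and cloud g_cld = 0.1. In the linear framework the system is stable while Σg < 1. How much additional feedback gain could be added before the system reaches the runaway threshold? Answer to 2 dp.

0.53

Current total gain = 0.366 + 0.1 = 0.466.
Margin to runaway = 1 − 0.466 = 0.53.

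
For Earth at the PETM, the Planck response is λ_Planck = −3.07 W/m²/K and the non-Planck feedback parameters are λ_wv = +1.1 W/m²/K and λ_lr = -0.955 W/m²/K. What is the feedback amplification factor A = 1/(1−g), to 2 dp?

1.05

Convert to gains: g_wv = 1.1/3.07 = 0.3583; g_lr = -0.955/3.07 = -0.3111.
Total gain g = 0.0472.
A = 1/(1 − 0.0472) = 1.05.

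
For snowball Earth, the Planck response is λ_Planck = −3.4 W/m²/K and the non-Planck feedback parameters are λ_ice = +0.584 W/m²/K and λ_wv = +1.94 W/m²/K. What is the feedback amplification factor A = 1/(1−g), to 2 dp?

Convert to gains: g_ice = 0.584/3.4 = 0.1718; g_wv = 1.94/3.4 = 0.5706.
Total gain g = 0.7424.
A = 1/(1 − 0.7424) = 3.88.

3.88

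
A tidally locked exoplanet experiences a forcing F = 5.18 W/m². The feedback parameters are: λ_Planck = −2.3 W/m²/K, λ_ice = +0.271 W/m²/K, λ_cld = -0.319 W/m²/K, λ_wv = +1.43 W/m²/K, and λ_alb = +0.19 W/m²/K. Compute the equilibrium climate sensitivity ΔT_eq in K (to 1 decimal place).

Net feedback parameter λ = (−2.3) + (+0.271) + (-0.319) + (+1.43) + (+0.19) = -0.728 W/m²/K.
ΔT = −F/λ = −5.18/(-0.728) = 7.1 K.

7.1 K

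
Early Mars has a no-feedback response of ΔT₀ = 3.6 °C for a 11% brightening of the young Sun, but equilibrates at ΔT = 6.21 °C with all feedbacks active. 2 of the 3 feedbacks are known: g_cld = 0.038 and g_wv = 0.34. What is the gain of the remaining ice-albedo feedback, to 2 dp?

Amplification A = ΔT/ΔT₀ = 6.21/3.6 = 1.725.
Total gain g = 1 − 1/A = 1 − 1/1.725 = 0.4203.
Known gains sum to 0.038 + 0.34 = 0.378.
g_ice = 0.4203 − 0.378 = 0.04.

0.04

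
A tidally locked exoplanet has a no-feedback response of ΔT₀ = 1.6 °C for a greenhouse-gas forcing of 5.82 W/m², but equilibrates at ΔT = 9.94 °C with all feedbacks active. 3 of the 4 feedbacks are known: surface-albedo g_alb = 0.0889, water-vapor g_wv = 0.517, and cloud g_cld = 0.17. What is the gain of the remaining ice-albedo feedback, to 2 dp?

Amplification A = ΔT/ΔT₀ = 9.94/1.6 = 6.212.
Total gain g = 1 − 1/A = 1 − 1/6.212 = 0.839.
Known gains sum to 0.0889 + 0.517 + 0.17 = 0.7759.
g_ice = 0.839 − 0.7759 = 0.06.

0.06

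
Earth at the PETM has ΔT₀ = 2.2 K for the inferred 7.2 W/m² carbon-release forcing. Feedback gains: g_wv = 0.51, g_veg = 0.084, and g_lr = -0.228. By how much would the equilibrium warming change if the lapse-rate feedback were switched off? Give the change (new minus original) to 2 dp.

1.95 K

Original: g = 0.366, ΔT = 2.2/(1−0.366) = 3.4700 K.
Without lapse-rate: g' = 0.594, ΔT' = 2.2/(1−0.594) = 5.4187 K.
Change = 5.4187 − 3.4700 = 1.95 K.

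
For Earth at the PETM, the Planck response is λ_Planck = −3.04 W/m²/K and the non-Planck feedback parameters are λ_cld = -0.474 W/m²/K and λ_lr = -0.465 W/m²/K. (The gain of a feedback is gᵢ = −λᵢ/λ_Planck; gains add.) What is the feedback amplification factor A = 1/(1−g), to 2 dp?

Convert to gains: g_cld = -0.474/3.04 = -0.1559; g_lr = -0.465/3.04 = -0.153.
Total gain g = -0.3089.
A = 1/(1 + 0.3089) = 0.76.

0.76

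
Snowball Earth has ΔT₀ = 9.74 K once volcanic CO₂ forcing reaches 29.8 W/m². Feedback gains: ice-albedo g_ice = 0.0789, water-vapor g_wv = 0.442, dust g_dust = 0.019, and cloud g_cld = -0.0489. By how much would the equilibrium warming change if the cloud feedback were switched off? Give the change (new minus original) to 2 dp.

Original: g = 0.491, ΔT = 9.74/(1−0.491) = 19.1356 K.
Without cloud: g' = 0.5399, ΔT' = 9.74/(1−0.5399) = 21.1693 K.
Change = 21.1693 − 19.1356 = 2.03 K.

2.03 K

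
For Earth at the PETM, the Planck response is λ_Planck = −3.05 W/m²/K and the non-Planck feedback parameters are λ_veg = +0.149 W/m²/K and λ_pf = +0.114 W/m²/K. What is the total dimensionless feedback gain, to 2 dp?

Convert to gains: g_veg = 0.149/3.05 = 0.04885; g_pf = 0.114/3.05 = 0.03738.
Total gain g = 0.08623.

0.09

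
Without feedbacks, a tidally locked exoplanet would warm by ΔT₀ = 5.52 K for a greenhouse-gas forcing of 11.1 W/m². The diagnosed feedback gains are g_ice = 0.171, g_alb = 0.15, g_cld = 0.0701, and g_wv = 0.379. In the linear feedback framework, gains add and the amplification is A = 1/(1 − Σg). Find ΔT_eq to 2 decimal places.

Total gain g = 0.171 + 0.15 + 0.0701 + 0.379 = 0.7701.
Amplification A = 1/(1 − 0.7701) = 4.35.
ΔT = 5.52 × 4.35 = 24.01 K.

24.01 K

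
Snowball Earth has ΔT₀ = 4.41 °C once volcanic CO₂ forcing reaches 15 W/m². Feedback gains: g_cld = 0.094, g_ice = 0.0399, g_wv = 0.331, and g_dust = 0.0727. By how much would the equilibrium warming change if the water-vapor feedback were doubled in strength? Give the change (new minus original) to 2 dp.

Original: g = 0.5376, ΔT = 4.41/(1−0.5376) = 9.5372 °C.
With doubled water-vapor: g' = 0.8686, ΔT' = 4.41/(1−0.8686) = 33.5616 °C.
Change = 33.5616 − 9.5372 = 24.02 °C.

24.02 °C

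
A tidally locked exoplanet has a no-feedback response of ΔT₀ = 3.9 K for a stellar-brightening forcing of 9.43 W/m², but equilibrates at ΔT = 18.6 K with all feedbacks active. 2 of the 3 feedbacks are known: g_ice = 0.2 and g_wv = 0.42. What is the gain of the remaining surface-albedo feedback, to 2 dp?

0.17

Amplification A = ΔT/ΔT₀ = 18.6/3.9 = 4.769.
Total gain g = 1 − 1/A = 1 − 1/4.769 = 0.7903.
Known gains sum to 0.2 + 0.42 = 0.62.
g_alb = 0.7903 − 0.62 = 0.17.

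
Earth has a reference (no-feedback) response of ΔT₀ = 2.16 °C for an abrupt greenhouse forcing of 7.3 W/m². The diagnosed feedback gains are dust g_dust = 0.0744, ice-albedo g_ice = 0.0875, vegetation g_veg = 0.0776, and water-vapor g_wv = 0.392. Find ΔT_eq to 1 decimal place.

5.9 °C

Total gain g = 0.0744 + 0.0875 + 0.0776 + 0.392 = 0.6315.
Amplification A = 1/(1 − 0.6315) = 2.714.
ΔT = 2.16 × 2.714 = 5.9 °C.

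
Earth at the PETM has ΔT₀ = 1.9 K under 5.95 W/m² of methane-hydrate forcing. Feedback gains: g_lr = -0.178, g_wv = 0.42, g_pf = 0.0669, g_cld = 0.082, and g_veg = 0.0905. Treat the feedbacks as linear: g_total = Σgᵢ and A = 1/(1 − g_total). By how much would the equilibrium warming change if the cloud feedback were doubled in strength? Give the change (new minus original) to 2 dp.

0.69 K

Original: g = 0.4814, ΔT = 1.9/(1−0.4814) = 3.6637 K.
With doubled cloud: g' = 0.5634, ΔT' = 1.9/(1−0.5634) = 4.3518 K.
Change = 4.3518 − 3.6637 = 0.69 K.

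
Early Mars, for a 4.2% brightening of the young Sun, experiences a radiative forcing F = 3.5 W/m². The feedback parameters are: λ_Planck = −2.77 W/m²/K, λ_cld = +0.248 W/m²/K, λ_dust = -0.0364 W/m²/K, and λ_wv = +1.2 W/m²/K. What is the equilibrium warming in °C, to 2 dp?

Net feedback parameter λ = (−2.77) + (+0.248) + (-0.0364) + (+1.2) = -1.3584 W/m²/K.
ΔT = −F/λ = −3.5/(-1.3584) = 2.58 °C.

2.58 °C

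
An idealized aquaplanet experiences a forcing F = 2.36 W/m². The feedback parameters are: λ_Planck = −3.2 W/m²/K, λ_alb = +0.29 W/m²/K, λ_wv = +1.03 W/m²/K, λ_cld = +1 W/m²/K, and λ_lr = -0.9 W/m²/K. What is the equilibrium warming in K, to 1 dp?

Net feedback parameter λ = (−3.2) + (+0.29) + (+1.03) + (+1) + (-0.9) = -1.78 W/m²/K.
ΔT = −F/λ = −2.36/(-1.78) = 1.3 K.

1.3 K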